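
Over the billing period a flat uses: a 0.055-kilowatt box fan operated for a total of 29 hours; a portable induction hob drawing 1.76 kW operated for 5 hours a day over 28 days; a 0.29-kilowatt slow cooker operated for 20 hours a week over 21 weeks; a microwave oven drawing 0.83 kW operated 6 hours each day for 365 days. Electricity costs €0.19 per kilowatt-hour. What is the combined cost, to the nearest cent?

€415.62

box fan: 0.055 kW × 29 h = 1.595 kWh
portable induction hob: Runtime = 5 h/day × 28 days = 140 h
portable induction hob: 1.76 kW × 140 h = 246.4 kWh
slow cooker: Runtime = 20 h/week × 21 weeks = 420 h
slow cooker: 0.29 kW × 420 h = 121.8 kWh
microwave oven: Runtime = 6 h/day × 365 days = 2190 h
microwave oven: 0.83 kW × 2190 h = 1817.7 kWh
Total energy = 2187.495 kWh
Cost = 2187.495 × €0.19 = €415.62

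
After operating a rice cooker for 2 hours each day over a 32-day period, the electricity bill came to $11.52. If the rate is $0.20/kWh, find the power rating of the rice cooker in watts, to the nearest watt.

900 W

Energy = $11.52 ÷ $0.20/kWh = 57.6 kWh
Runtime = 2 h/day × 32 days = 64 h
Power = 57.6 kWh ÷ 64 h = 0.9 kW = 900 W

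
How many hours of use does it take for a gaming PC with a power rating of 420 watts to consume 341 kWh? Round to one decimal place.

Hours = 341 kWh ÷ 0.42 kW = 811.9 h

811.9 h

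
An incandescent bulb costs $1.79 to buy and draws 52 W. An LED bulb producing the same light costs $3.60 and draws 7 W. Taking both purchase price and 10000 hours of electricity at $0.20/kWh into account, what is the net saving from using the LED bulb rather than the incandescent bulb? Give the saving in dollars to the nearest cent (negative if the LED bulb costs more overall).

incandescent bulb: $1.79 + (52/1000) kW × 10000 h × $0.20 = $1.79 + $104 = $105.79
LED bulb: $3.60 + (7/1000) kW × 10000 h × $0.20 = $3.60 + $14 = $17.6
Saving = $105.79 − $17.6 = $88.19

$88.19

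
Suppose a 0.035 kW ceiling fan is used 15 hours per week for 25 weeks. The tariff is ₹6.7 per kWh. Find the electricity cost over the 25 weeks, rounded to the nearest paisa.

Runtime = 15 h/week × 25 weeks = 375 h
Energy = 0.035 kW × 375 h = 13.125 kWh
Cost = 13.125 kWh × ₹6.7/kWh = ₹87.94

₹87.94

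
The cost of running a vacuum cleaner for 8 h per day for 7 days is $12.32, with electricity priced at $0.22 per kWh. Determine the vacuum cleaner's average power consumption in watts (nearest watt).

1000 W

Energy = $12.32 ÷ $0.22/kWh = 56 kWh
Runtime = 8 h/day × 7 days = 56 h
Power = 56 kWh ÷ 56 h = 1 kW = 1000 W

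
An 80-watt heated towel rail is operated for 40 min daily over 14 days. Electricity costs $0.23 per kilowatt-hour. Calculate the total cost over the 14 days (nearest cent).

$0.17

Runtime = 40 min × 14 = 560 min = 9.333333… h
Energy = 0.08 kW × 9.333333… h = 0.746666… kWh
Cost = 0.746666… kWh × $0.23/kWh = $0.17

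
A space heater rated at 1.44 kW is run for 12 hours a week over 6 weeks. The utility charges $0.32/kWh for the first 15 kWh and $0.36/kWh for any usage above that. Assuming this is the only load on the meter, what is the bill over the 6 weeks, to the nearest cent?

Runtime = 12 h/week × 6 weeks = 72 h
Energy = 1.44 kW × 72 h = 103.68 kWh
Tier 1 (0–15 kWh): 15 × $0.32 = $4.8
Above 15 kWh: 88.68 × $0.36 = $31.9248
Bill = $36.72

$36.72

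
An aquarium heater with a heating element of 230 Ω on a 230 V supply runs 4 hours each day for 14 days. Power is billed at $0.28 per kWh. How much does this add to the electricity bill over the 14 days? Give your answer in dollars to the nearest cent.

Power = V²/R = 230²/230 = 230 W = 0.23 kW
Runtime = 4 h/day × 14 days = 56 h
Energy = 0.23 kW × 56 h = 12.88 kWh
Cost = 12.88 kWh × $0.28/kWh = $3.61

$3.61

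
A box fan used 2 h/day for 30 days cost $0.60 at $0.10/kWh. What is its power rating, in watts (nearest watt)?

100 W

Energy = $0.60 ÷ $0.10/kWh = 6 kWh
Runtime = 2 h/day × 30 days = 60 h
Power = 6 kWh ÷ 60 h = 0.1 kW = 100 W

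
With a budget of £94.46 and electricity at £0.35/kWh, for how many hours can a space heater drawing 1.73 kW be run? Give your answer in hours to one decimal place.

Energy available = £94.46 ÷ £0.35/kWh = 269.8857 kWh
Hours = 269.8857 kWh ÷ 1.73 kW = 156.0 h

156.0 h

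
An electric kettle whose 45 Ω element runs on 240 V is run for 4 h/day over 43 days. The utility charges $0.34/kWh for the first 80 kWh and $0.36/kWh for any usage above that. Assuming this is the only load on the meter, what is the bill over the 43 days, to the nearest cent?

$77.66

Power = V²/R = 240²/45 = 1280 W = 1.28 kW
Runtime = 4 h/day × 43 days = 172 h
Energy = 1.28 kW × 172 h = 220.16 kWh
Tier 1 (0–80 kWh): 80 × $0.34 = $27.2
Above 80 kWh: 140.16 × $0.36 = $50.4576
Bill = $77.66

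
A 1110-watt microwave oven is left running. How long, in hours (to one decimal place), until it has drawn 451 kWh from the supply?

406.3 h

Hours = 451 kWh ÷ 1.11 kW = 406.3 h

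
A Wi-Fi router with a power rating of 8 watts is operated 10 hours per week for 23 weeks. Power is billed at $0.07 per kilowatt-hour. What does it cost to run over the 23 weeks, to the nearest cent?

Runtime = 10 h/week × 23 weeks = 230 h
Energy = 0.008 kW × 230 h = 1.84 kWh
Cost = 1.84 kWh × $0.07/kWh = $0.13

$0.13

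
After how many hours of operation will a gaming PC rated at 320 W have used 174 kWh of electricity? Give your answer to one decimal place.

543.8 h

Hours = 174 kWh ÷ 0.32 kW = 543.8 h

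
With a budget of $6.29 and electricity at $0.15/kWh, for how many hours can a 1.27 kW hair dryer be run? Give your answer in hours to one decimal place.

33.0 h

Energy available = $6.29 ÷ $0.15/kWh = 41.9333 kWh
Hours = 41.9333 kWh ÷ 1.27 kW = 33.0 h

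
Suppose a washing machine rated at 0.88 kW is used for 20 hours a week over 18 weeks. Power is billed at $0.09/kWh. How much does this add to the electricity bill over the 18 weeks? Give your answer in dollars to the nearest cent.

$28.51

Runtime = 20 h/week × 18 weeks = 360 h
Energy = 0.88 kW × 360 h = 316.8 kWh
Cost = 316.8 kWh × $0.09/kWh = $28.51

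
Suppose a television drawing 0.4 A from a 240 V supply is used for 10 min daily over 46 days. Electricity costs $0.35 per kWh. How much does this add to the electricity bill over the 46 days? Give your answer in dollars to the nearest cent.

$0.26

Power = 0.4 A × 240 V = 96 W = 0.096 kW
Runtime = 10 min × 46 = 460 min = 7.666666… h
Energy = 0.096 kW × 7.666666… h = 0.736 kWh
Cost = 0.736 kWh × $0.35/kWh = $0.26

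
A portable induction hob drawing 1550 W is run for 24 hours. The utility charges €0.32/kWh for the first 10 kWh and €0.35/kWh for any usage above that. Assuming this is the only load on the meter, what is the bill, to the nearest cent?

€12.72

Energy = 1.55 kW × 24 h = 37.2 kWh
Tier 1 (0–10 kWh): 10 × €0.32 = €3.2
Above 10 kWh: 27.2 × €0.35 = €9.52
Bill = €12.72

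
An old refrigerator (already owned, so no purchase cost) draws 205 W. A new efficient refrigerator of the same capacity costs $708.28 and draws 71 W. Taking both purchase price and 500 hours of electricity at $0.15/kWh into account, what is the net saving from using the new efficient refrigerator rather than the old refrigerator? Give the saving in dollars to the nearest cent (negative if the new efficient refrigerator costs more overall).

old refrigerator: $0.00 + (205/1000) kW × 500 h × $0.15 = $0.00 + $15.375 = $15.375
new efficient refrigerator: $708.28 + (71/1000) kW × 500 h × $0.15 = $708.28 + $5.325 = $713.605
Saving = $15.375 − $713.605 = −$698.23

-$698.23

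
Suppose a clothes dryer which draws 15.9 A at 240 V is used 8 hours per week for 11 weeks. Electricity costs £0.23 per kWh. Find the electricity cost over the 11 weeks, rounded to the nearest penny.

Power = 15.9 A × 240 V = 3816 W = 3.816 kW
Runtime = 8 h/week × 11 weeks = 88 h
Energy = 3.816 kW × 88 h = 335.808 kWh
Cost = 335.808 kWh × £0.23/kWh = £77.24

£77.24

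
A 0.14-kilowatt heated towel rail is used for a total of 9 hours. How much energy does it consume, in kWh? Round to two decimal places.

Energy = 0.14 kW × 9 h = 1.26 kWh

1.26 kWh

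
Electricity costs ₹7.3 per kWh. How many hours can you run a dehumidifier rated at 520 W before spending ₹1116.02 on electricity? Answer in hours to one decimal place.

Energy available = ₹1116.02 ÷ ₹7.3/kWh = 152.8795 kWh
Hours = 152.8795 kWh ÷ 0.52 kW = 294.0 h

294.0 h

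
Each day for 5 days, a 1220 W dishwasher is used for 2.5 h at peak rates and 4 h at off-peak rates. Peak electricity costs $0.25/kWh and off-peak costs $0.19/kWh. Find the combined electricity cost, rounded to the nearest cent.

$8.45

Peak energy = 1.22 kW × 2.5 h × 5 = 15.25 kWh
Off-peak energy = 1.22 kW × 4 h × 5 = 24.4 kWh
Cost = 15.25 × $0.25 + 24.4 × $0.19 = $3.8125 + $4.636 = $8.45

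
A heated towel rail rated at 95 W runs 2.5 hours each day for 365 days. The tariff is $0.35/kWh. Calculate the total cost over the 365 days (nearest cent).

$30.34

Runtime = 2.5 h/day × 365 days = 912.5 h
Energy = 0.095 kW × 912.5 h = 86.6875 kWh
Cost = 86.6875 kWh × $0.35/kWh = $30.34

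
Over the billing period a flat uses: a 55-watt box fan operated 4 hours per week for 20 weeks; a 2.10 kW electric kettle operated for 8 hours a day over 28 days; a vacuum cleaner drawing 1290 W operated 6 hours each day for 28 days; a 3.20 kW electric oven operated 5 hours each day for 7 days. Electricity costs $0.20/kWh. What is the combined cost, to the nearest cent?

box fan: Runtime = 4 h/week × 20 weeks = 80 h
box fan: 0.055 kW × 80 h = 4.4 kWh
electric kettle: Runtime = 8 h/day × 28 days = 224 h
electric kettle: 2.1 kW × 224 h = 470.4 kWh
vacuum cleaner: Runtime = 6 h/day × 28 days = 168 h
vacuum cleaner: 1.29 kW × 168 h = 216.72 kWh
electric oven: Runtime = 5 h/day × 7 days = 35 h
electric oven: 3.2 kW × 35 h = 112 kWh
Total energy = 803.52 kWh
Cost = 803.52 × $0.20 = $160.70

$160.70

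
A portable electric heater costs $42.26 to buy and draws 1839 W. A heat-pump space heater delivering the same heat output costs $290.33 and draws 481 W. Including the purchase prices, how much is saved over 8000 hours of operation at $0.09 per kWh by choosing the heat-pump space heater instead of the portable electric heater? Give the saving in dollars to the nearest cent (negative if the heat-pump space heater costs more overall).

$729.69

portable electric heater: $42.26 + (1839/1000) kW × 8000 h × $0.09 = $42.26 + $1324.08 = $1366.34
heat-pump space heater: $290.33 + (481/1000) kW × 8000 h × $0.09 = $290.33 + $346.32 = $636.65
Saving = $1366.34 − $636.65 = $729.69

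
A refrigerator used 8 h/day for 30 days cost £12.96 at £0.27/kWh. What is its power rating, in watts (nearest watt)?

Energy = £12.96 ÷ £0.27/kWh = 48 kWh
Runtime = 8 h/day × 30 days = 240 h
Power = 48 kWh ÷ 240 h = 0.2 kW = 200 W

200 W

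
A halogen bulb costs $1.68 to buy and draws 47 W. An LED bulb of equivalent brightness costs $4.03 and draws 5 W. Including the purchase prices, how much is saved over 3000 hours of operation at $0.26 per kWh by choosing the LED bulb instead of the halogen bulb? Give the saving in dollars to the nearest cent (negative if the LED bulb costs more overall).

$30.41

halogen bulb: $1.68 + (47/1000) kW × 3000 h × $0.26 = $1.68 + $36.66 = $38.34
LED bulb: $4.03 + (5/1000) kW × 3000 h × $0.26 = $4.03 + $3.9 = $7.93
Saving = $38.34 − $7.93 = $30.41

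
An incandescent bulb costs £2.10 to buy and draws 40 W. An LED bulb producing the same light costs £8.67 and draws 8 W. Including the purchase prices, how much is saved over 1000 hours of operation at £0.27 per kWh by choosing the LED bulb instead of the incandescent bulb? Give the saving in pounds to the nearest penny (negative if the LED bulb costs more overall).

£2.07

incandescent bulb: £2.10 + (40/1000) kW × 1000 h × £0.27 = £2.10 + £10.8 = £12.9
LED bulb: £8.67 + (8/1000) kW × 1000 h × £0.27 = £8.67 + £2.16 = £10.83
Saving = £12.9 − £10.83 = £2.07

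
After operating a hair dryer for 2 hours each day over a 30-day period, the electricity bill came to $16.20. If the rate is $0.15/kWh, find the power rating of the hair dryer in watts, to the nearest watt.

1800 W

Energy = $16.20 ÷ $0.15/kWh = 108 kWh
Runtime = 2 h/day × 30 days = 60 h
Power = 108 kWh ÷ 60 h = 1.8 kW = 1800 W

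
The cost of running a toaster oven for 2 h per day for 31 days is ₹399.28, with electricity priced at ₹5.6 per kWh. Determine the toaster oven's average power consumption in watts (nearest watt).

Energy = ₹399.28 ÷ ₹5.6/kWh = 71.3 kWh
Runtime = 2 h/day × 31 days = 62 h
Power = 71.3 kWh ÷ 62 h = 1.15 kW = 1150 W

1150 W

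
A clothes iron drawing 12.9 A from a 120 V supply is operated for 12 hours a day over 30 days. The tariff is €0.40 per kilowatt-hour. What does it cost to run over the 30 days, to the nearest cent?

€222.91

Power = 12.9 A × 120 V = 1548 W = 1.548 kW
Runtime = 12 h/day × 30 days = 360 h
Energy = 1.548 kW × 360 h = 557.28 kWh
Cost = 557.28 kWh × €0.40/kWh = €222.91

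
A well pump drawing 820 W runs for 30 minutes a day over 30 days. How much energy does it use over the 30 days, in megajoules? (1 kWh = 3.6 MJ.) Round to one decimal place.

Runtime = 30 min × 30 = 900 min = 15 h
Energy = 0.82 kW × 15 h = 12.3 kWh
= 12.3 × 3.6 MJ = 44.3 MJ

44.3 MJ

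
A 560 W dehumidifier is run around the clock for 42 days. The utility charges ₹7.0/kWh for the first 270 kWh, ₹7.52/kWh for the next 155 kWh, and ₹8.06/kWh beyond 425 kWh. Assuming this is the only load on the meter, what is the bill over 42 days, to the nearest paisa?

₹4179.81

Runtime = 24 h × 42 = 1008 h
Energy = 0.56 kW × 1008 h = 564.48 kWh
Tier 1 (0–270 kWh): 270 × ₹7.0 = ₹1890
Tier 2 (270–425 kWh): 155 × ₹7.52 = ₹1165.6
Above 425 kWh: 139.48 × ₹8.06 = ₹1124.2088
Bill = ₹4179.81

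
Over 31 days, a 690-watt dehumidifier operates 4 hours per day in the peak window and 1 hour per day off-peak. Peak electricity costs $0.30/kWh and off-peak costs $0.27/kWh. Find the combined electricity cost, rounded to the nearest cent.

Peak energy = 0.69 kW × 4 h × 31 = 85.56 kWh
Off-peak energy = 0.69 kW × 1 h × 31 = 21.39 kWh
Cost = 85.56 × $0.30 + 21.39 × $0.27 = $25.668 + $5.7753 = $31.44

$31.44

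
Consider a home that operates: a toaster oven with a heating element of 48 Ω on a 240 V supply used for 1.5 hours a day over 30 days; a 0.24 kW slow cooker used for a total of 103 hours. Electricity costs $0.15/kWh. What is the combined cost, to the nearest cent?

$11.81

toaster oven: Power = V²/R = 240²/48 = 1200 W = 1.2 kW
toaster oven: Runtime = 1.5 h/day × 30 days = 45 h
toaster oven: 1.2 kW × 45 h = 54 kWh
slow cooker: 0.24 kW × 103 h = 24.72 kWh
Total energy = 78.72 kWh
Cost = 78.72 × $0.15 = $11.81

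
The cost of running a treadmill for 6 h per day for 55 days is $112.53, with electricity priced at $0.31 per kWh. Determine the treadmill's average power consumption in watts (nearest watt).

1100 W

Energy = $112.53 ÷ $0.31/kWh = 363 kWh
Runtime = 6 h/day × 55 days = 330 h
Power = 363 kWh ÷ 330 h = 1.1 kW = 1100 W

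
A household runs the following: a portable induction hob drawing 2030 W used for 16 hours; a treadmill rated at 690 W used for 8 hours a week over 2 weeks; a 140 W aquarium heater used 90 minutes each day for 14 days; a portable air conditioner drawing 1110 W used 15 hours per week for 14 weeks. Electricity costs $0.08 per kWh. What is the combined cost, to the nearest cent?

portable induction hob: 2.03 kW × 16 h = 32.48 kWh
treadmill: Runtime = 8 h/week × 2 weeks = 16 h
treadmill: 0.69 kW × 16 h = 11.04 kWh
aquarium heater: Runtime = 90 min × 14 = 1260 min = 21 h
aquarium heater: 0.14 kW × 21 h = 2.94 kWh
portable air conditioner: Runtime = 15 h/week × 14 weeks = 210 h
portable air conditioner: 1.11 kW × 210 h = 233.1 kWh
Total energy = 279.56 kWh
Cost = 279.56 × $0.08 = $22.36

$22.36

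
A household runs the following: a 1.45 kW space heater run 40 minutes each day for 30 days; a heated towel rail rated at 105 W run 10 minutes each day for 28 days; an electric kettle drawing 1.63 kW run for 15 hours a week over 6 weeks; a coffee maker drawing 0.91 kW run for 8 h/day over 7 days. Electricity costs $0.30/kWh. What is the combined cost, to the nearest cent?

$68.15

space heater: Runtime = 40 min × 30 = 1200 min = 20 h
space heater: 1.45 kW × 20 h = 29 kWh
heated towel rail: Runtime = 10 min × 28 = 280 min = 4.666666… h
heated towel rail: 0.105 kW × 4.666666… h = 0.49 kWh
electric kettle: Runtime = 15 h/week × 6 weeks = 90 h
electric kettle: 1.63 kW × 90 h = 146.7 kWh
coffee maker: Runtime = 8 h/day × 7 days = 56 h
coffee maker: 0.91 kW × 56 h = 50.96 kWh
Total energy = 227.15 kWh
Cost = 227.15 × $0.30 = $68.15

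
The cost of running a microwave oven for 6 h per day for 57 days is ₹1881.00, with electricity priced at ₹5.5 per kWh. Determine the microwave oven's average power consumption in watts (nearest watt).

Energy = ₹1881.00 ÷ ₹5.5/kWh = 342 kWh
Runtime = 6 h/day × 57 days = 342 h
Power = 342 kWh ÷ 342 h = 1 kW = 1000 W

1000 W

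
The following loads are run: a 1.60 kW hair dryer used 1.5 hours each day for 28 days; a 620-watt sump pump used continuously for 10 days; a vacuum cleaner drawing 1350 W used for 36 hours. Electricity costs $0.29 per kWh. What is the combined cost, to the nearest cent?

hair dryer: Runtime = 1.5 h/day × 28 days = 42 h
hair dryer: 1.6 kW × 42 h = 67.2 kWh
sump pump: Runtime = 24 h × 10 = 240 h
sump pump: 0.62 kW × 240 h = 148.8 kWh
vacuum cleaner: 1.35 kW × 36 h = 48.6 kWh
Total energy = 264.6 kWh
Cost = 264.6 × $0.29 = $76.73

$76.73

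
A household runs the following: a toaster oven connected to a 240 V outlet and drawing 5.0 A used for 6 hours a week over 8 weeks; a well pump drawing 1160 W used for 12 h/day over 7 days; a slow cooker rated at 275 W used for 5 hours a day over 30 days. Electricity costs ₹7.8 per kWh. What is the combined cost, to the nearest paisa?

₹1531.06

toaster oven: Power = 5.0 A × 240 V = 1200 W = 1.2 kW
toaster oven: Runtime = 6 h/week × 8 weeks = 48 h
toaster oven: 1.2 kW × 48 h = 57.6 kWh
well pump: Runtime = 12 h/day × 7 days = 84 h
well pump: 1.16 kW × 84 h = 97.44 kWh
slow cooker: Runtime = 5 h/day × 30 days = 150 h
slow cooker: 0.275 kW × 150 h = 41.25 kWh
Total energy = 196.29 kWh
Cost = 196.29 × ₹7.8 = ₹1531.06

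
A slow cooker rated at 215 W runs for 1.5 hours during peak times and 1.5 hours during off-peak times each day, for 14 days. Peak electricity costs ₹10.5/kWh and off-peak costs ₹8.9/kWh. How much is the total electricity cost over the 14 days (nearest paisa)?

Peak energy = 0.215 kW × 1.5 h × 14 = 4.515 kWh
Off-peak energy = 0.215 kW × 1.5 h × 14 = 4.515 kWh
Cost = 4.515 × ₹10.5 + 4.515 × ₹8.9 = ₹47.4075 + ₹40.1835 = ₹87.59

₹87.59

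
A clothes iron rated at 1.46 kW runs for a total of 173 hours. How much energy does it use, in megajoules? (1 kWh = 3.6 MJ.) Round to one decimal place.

909.3 MJ

Energy = 1.46 kW × 173 h = 252.58 kWh
= 252.58 × 3.6 MJ = 909.3 MJ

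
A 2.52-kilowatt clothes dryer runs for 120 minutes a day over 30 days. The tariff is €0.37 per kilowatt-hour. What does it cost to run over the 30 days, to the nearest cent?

Runtime = 120 min × 30 = 3600 min = 60 h
Energy = 2.52 kW × 60 h = 151.2 kWh
Cost = 151.2 kWh × €0.37/kWh = €55.94

€55.94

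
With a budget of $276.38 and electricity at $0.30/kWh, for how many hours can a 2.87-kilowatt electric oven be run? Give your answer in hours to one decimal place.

321.0 h

Energy available = $276.38 ÷ $0.30/kWh = 921.2667 kWh
Hours = 921.2667 kWh ÷ 2.87 kW = 321.0 h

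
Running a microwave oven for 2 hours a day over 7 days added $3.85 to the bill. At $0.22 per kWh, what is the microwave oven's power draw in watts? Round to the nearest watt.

Energy = $3.85 ÷ $0.22/kWh = 17.5 kWh
Runtime = 2 h/day × 7 days = 14 h
Power = 17.5 kWh ÷ 14 h = 1.25 kW = 1250 W

1250 W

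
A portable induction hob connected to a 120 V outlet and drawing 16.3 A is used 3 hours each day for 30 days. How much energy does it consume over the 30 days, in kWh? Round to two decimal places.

Power = 16.3 A × 120 V = 1956 W = 1.956 kW
Runtime = 3 h/day × 30 days = 90 h
Energy = 1.956 kW × 90 h = 176.04 kWh

176.04 kWh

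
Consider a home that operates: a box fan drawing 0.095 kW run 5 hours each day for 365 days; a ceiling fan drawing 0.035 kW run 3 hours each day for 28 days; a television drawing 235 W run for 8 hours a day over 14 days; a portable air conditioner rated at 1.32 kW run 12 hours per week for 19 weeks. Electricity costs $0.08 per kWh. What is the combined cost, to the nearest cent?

$40.29

box fan: Runtime = 5 h/day × 365 days = 1825 h
box fan: 0.095 kW × 1825 h = 173.375 kWh
ceiling fan: Runtime = 3 h/day × 28 days = 84 h
ceiling fan: 0.035 kW × 84 h = 2.94 kWh
television: Runtime = 8 h/day × 14 days = 112 h
television: 0.235 kW × 112 h = 26.32 kWh
portable air conditioner: Runtime = 12 h/week × 19 weeks = 228 h
portable air conditioner: 1.32 kW × 228 h = 300.96 kWh
Total energy = 503.595 kWh
Cost = 503.595 × $0.08 = $40.29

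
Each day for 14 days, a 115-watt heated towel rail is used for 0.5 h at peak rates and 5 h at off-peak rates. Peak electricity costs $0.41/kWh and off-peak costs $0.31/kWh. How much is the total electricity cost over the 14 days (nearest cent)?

$2.83

Peak energy = 0.115 kW × 0.5 h × 14 = 0.805 kWh
Off-peak energy = 0.115 kW × 5 h × 14 = 8.05 kWh
Cost = 0.805 × $0.41 + 8.05 × $0.31 = $0.33005 + $2.4955 = $2.83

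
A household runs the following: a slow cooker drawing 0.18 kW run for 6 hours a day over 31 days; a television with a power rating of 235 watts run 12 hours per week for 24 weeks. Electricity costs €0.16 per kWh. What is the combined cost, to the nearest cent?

€16.19

slow cooker: Runtime = 6 h/day × 31 days = 186 h
slow cooker: 0.18 kW × 186 h = 33.48 kWh
television: Runtime = 12 h/week × 24 weeks = 288 h
television: 0.235 kW × 288 h = 67.68 kWh
Total energy = 101.16 kWh
Cost = 101.16 × €0.16 = €16.19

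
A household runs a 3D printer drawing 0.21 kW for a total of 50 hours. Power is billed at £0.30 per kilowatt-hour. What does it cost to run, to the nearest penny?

£3.15

Energy = 0.21 kW × 50 h = 10.5 kWh
Cost = 10.5 kWh × £0.30/kWh = £3.15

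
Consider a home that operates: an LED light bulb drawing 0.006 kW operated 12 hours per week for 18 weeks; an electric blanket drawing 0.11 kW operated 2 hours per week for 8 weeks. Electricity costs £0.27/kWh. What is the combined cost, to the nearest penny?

£0.83

LED light bulb: Runtime = 12 h/week × 18 weeks = 216 h
LED light bulb: 0.006 kW × 216 h = 1.296 kWh
electric blanket: Runtime = 2 h/week × 8 weeks = 16 h
electric blanket: 0.11 kW × 16 h = 1.76 kWh
Total energy = 3.056 kWh
Cost = 3.056 × £0.27 = £0.83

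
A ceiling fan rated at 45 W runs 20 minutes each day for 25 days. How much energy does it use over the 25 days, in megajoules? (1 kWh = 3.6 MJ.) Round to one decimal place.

1.4 MJ

Runtime = 20 min × 25 = 500 min = 8.333333… h
Energy = 0.045 kW × 8.333333… h = 0.375 kWh
= 0.375 × 3.6 MJ = 1.4 MJ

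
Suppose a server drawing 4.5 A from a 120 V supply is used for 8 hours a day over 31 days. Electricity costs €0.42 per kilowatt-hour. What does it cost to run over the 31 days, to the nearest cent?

Power = 4.5 A × 120 V = 540 W = 0.54 kW
Runtime = 8 h/day × 31 days = 248 h
Energy = 0.54 kW × 248 h = 133.92 kWh
Cost = 133.92 kWh × €0.42/kWh = €56.25

€56.25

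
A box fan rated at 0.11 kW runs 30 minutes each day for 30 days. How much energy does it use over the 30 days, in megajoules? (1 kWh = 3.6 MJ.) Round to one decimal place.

5.9 MJ

Runtime = 30 min × 30 = 900 min = 15 h
Energy = 0.11 kW × 15 h = 1.65 kWh
= 1.65 × 3.6 MJ = 5.9 MJ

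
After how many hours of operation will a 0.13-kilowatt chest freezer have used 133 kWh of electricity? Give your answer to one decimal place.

Hours = 133 kWh ÷ 0.13 kW = 1023.1 h

1023.1 h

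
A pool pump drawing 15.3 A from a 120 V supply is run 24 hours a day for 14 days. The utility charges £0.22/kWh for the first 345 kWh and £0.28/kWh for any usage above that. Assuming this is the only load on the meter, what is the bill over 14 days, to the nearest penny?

£152.03

Power = 15.3 A × 120 V = 1836 W = 1.836 kW
Runtime = 24 h × 14 = 336 h
Energy = 1.836 kW × 336 h = 616.896 kWh
Tier 1 (0–345 kWh): 345 × £0.22 = £75.9
Above 345 kWh: 271.896 × £0.28 = £76.13088
Bill = £152.03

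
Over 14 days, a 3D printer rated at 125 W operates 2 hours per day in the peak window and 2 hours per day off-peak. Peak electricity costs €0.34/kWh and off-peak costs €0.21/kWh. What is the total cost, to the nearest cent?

€1.93

Peak energy = 0.125 kW × 2 h × 14 = 3.5 kWh
Off-peak energy = 0.125 kW × 2 h × 14 = 3.5 kWh
Cost = 3.5 × €0.34 + 3.5 × €0.21 = €1.19 + €0.735 = €1.93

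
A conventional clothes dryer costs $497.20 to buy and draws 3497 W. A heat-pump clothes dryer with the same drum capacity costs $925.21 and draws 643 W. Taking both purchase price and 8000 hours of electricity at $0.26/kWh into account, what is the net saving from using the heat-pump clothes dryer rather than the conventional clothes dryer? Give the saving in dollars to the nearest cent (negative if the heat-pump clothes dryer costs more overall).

$5508.31

conventional clothes dryer: $497.20 + (3497/1000) kW × 8000 h × $0.26 = $497.20 + $7273.76 = $7770.96
heat-pump clothes dryer: $925.21 + (643/1000) kW × 8000 h × $0.26 = $925.21 + $1337.44 = $2262.65
Saving = $7770.96 − $2262.65 = $5508.31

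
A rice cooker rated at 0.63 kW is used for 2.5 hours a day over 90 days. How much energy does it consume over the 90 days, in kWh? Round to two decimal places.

Runtime = 2.5 h/day × 90 days = 225 h
Energy = 0.63 kW × 225 h = 141.75 kWh

141.75 kWh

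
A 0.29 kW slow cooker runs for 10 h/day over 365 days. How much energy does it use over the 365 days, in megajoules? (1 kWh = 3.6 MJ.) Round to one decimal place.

3810.6 MJ

Runtime = 10 h/day × 365 days = 3650 h
Energy = 0.29 kW × 3650 h = 1058.5 kWh
= 1058.5 × 3.6 MJ = 3810.6 MJ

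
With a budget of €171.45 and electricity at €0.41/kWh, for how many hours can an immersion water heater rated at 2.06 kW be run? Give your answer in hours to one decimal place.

203.0 h

Energy available = €171.45 ÷ €0.41/kWh = 418.1707 kWh
Hours = 418.1707 kWh ÷ 2.06 kW = 203.0 h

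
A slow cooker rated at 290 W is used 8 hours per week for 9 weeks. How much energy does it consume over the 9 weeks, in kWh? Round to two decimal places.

Runtime = 8 h/week × 9 weeks = 72 h
Energy = 0.29 kW × 72 h = 20.88 kWh

20.88 kWh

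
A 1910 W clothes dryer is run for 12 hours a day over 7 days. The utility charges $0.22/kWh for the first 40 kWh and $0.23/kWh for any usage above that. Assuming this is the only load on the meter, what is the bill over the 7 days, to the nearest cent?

Runtime = 12 h/day × 7 days = 84 h
Energy = 1.91 kW × 84 h = 160.44 kWh
Tier 1 (0–40 kWh): 40 × $0.22 = $8.8
Above 40 kWh: 120.44 × $0.23 = $27.7012
Bill = $36.50

$36.50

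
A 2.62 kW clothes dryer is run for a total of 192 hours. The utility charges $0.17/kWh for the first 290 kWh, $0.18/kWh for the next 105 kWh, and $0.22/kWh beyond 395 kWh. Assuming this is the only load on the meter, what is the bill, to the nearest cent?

Energy = 2.62 kW × 192 h = 503.04 kWh
Tier 1 (0–290 kWh): 290 × $0.17 = $49.3
Tier 2 (290–395 kWh): 105 × $0.18 = $18.9
Above 395 kWh: 108.04 × $0.22 = $23.7688
Bill = $91.97

$91.97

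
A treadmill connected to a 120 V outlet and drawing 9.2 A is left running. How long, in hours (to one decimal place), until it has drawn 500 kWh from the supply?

452.9 h

Power = 9.2 A × 120 V = 1104 W = 1.104 kW
Hours = 500 kWh ÷ 1.104 kW = 452.9 h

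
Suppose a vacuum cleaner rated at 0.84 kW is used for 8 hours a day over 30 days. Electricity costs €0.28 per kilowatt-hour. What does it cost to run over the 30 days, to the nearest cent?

Runtime = 8 h/day × 30 days = 240 h
Energy = 0.84 kW × 240 h = 201.6 kWh
Cost = 201.6 kWh × €0.28/kWh = €56.45

€56.45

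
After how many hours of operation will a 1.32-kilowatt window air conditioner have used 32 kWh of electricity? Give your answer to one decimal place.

24.2 h

Hours = 32 kWh ÷ 1.32 kW = 24.2 h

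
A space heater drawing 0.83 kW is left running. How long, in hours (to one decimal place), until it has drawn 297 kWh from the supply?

357.8 h

Hours = 297 kWh ÷ 0.83 kW = 357.8 h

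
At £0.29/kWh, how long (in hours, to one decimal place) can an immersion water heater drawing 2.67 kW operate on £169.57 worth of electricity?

Energy available = £169.57 ÷ £0.29/kWh = 584.7241 kWh
Hours = 584.7241 kWh ÷ 2.67 kW = 219.0 h

219.0 h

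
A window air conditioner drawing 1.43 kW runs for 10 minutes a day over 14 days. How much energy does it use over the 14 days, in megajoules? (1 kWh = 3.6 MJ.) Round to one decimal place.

Runtime = 10 min × 14 = 140 min = 2.333333… h
Energy = 1.43 kW × 2.333333… h = 3.336666… kWh
= 3.336666… × 3.6 MJ = 12.0 MJ

12.0 MJ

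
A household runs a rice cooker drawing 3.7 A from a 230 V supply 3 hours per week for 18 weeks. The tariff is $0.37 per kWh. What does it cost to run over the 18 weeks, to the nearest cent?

Power = 3.7 A × 230 V = 851 W = 0.851 kW
Runtime = 3 h/week × 18 weeks = 54 h
Energy = 0.851 kW × 54 h = 45.954 kWh
Cost = 45.954 kWh × $0.37/kWh = $17.00

$17.00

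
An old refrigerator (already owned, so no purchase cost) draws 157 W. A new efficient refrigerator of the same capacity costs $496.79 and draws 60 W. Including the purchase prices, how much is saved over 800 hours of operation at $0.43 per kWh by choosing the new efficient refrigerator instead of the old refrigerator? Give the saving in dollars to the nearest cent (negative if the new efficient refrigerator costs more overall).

-$463.42

old refrigerator: $0.00 + (157/1000) kW × 800 h × $0.43 = $0.00 + $54.008 = $54.008
new efficient refrigerator: $496.79 + (60/1000) kW × 800 h × $0.43 = $496.79 + $20.64 = $517.43
Saving = $54.008 − $517.43 = −$463.422 → -$463.42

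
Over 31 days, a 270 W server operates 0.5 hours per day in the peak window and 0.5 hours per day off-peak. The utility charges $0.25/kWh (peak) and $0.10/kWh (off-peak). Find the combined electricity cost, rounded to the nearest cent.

Peak energy = 0.27 kW × 0.5 h × 31 = 4.185 kWh
Off-peak energy = 0.27 kW × 0.5 h × 31 = 4.185 kWh
Cost = 4.185 × $0.25 + 4.185 × $0.10 = $1.04625 + $0.4185 = $1.46

$1.46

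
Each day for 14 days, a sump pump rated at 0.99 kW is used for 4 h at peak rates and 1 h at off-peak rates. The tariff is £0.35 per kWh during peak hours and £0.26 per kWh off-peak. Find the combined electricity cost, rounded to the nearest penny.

Peak energy = 0.99 kW × 4 h × 14 = 55.44 kWh
Off-peak energy = 0.99 kW × 1 h × 14 = 13.86 kWh
Cost = 55.44 × £0.35 + 13.86 × £0.26 = £19.404 + £3.6036 = £23.01

£23.01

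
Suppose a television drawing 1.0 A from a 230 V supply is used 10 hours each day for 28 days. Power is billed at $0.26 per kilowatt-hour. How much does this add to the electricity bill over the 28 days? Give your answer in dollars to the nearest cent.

Power = 1.0 A × 230 V = 230 W = 0.23 kW
Runtime = 10 h/day × 28 days = 280 h
Energy = 0.23 kW × 280 h = 64.4 kWh
Cost = 64.4 kWh × $0.26/kWh = $16.74

$16.74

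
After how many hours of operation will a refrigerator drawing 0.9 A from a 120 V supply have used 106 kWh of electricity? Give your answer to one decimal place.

Power = 0.9 A × 120 V = 108 W = 0.108 kW
Hours = 106 kWh ÷ 0.108 kW = 981.5 h

981.5 h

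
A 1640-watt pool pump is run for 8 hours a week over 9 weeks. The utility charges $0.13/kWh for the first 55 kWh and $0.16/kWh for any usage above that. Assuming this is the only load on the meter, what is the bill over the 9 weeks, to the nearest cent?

$17.24

Runtime = 8 h/week × 9 weeks = 72 h
Energy = 1.64 kW × 72 h = 118.08 kWh
Tier 1 (0–55 kWh): 55 × $0.13 = $7.15
Above 55 kWh: 63.08 × $0.16 = $10.0928
Bill = $17.24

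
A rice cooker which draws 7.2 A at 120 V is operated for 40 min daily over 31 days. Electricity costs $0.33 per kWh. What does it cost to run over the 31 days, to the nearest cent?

Power = 7.2 A × 120 V = 864 W = 0.864 kW
Runtime = 40 min × 31 = 1240 min = 20.666666… h
Energy = 0.864 kW × 20.666666… h = 17.856 kWh
Cost = 17.856 kWh × $0.33/kWh = $5.89

$5.89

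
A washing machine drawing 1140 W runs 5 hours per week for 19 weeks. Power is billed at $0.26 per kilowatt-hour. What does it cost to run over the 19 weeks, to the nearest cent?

$28.16

Runtime = 5 h/week × 19 weeks = 95 h
Energy = 1.14 kW × 95 h = 108.3 kWh
Cost = 108.3 kWh × $0.26/kWh = $28.16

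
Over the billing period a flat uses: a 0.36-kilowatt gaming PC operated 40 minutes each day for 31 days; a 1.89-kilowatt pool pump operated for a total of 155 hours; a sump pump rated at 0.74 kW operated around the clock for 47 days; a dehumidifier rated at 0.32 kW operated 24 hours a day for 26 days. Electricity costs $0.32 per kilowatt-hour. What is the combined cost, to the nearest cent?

gaming PC: Runtime = 40 min × 31 = 1240 min = 20.666666… h
gaming PC: 0.36 kW × 20.666666… h = 7.44 kWh
pool pump: 1.89 kW × 155 h = 292.95 kWh
sump pump: Runtime = 24 h × 47 = 1128 h
sump pump: 0.74 kW × 1128 h = 834.72 kWh
dehumidifier: Runtime = 24 h × 26 = 624 h
dehumidifier: 0.32 kW × 624 h = 199.68 kWh
Total energy = 1334.79 kWh
Cost = 1334.79 × $0.32 = $427.13

$427.13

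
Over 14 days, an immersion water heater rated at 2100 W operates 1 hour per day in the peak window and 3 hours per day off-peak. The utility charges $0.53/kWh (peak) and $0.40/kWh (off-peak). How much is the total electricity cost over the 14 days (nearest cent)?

$50.86

Peak energy = 2.1 kW × 1 h × 14 = 29.4 kWh
Off-peak energy = 2.1 kW × 3 h × 14 = 88.2 kWh
Cost = 29.4 × $0.53 + 88.2 × $0.40 = $15.582 + $35.28 = $50.86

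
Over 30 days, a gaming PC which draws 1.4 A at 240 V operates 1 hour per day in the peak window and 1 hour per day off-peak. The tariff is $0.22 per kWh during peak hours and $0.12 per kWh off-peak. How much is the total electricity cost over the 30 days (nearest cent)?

Power = 1.4 A × 240 V = 336 W = 0.336 kW
Peak energy = 0.336 kW × 1 h × 30 = 10.08 kWh
Off-peak energy = 0.336 kW × 1 h × 30 = 10.08 kWh
Cost = 10.08 × $0.22 + 10.08 × $0.12 = $2.2176 + $1.2096 = $3.43

$3.43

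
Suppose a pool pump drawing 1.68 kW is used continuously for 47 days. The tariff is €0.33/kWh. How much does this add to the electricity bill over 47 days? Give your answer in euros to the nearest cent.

€625.36

Runtime = 24 h × 47 = 1128 h
Energy = 1.68 kW × 1128 h = 1895.04 kWh
Cost = 1895.04 kWh × €0.33/kWh = €625.36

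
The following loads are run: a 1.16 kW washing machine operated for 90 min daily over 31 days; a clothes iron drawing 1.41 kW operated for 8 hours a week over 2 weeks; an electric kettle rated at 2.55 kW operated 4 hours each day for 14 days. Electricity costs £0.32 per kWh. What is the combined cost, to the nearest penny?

£70.18

washing machine: Runtime = 90 min × 31 = 2790 min = 46.5 h
washing machine: 1.16 kW × 46.5 h = 53.94 kWh
clothes iron: Runtime = 8 h/week × 2 weeks = 16 h
clothes iron: 1.41 kW × 16 h = 22.56 kWh
electric kettle: Runtime = 4 h/day × 14 days = 56 h
electric kettle: 2.55 kW × 56 h = 142.8 kWh
Total energy = 219.3 kWh
Cost = 219.3 × £0.32 = £70.18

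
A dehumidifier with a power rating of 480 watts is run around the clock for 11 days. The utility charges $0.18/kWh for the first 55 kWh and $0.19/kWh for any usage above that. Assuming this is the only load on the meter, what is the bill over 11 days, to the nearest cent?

$23.53

Runtime = 24 h × 11 = 264 h
Energy = 0.48 kW × 264 h = 126.72 kWh
Tier 1 (0–55 kWh): 55 × $0.18 = $9.9
Above 55 kWh: 71.72 × $0.19 = $13.6268
Bill = $23.53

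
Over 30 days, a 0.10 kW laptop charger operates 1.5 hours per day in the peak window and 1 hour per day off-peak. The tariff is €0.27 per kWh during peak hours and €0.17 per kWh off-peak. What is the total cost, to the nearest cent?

Peak energy = 0.1 kW × 1.5 h × 30 = 4.5 kWh
Off-peak energy = 0.1 kW × 1 h × 30 = 3 kWh
Cost = 4.5 × €0.27 + 3 × €0.17 = €1.215 + €0.51 = €1.73

€1.73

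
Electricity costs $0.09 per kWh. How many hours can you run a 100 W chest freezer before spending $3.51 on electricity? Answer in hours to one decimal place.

390.0 h

Energy available = $3.51 ÷ $0.09/kWh = 39 kWh
Hours = 39 kWh ÷ 0.1 kW = 390.0 h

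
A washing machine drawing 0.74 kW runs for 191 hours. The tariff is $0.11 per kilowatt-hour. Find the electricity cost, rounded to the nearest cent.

Energy = 0.74 kW × 191 h = 141.34 kWh
Cost = 141.34 kWh × $0.11/kWh = $15.55

$15.55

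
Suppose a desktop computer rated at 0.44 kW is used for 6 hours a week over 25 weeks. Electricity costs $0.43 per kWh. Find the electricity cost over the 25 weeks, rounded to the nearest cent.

$28.38

Runtime = 6 h/week × 25 weeks = 150 h
Energy = 0.44 kW × 150 h = 66 kWh
Cost = 66 kWh × $0.43/kWh = $28.38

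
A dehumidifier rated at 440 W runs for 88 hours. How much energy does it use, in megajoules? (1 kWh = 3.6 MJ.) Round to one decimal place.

Energy = 0.44 kW × 88 h = 38.72 kWh
= 38.72 × 3.6 MJ = 139.4 MJ

139.4 MJ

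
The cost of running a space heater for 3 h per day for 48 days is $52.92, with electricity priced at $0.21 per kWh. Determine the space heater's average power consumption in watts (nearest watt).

1750 W

Energy = $52.92 ÷ $0.21/kWh = 252 kWh
Runtime = 3 h/day × 48 days = 144 h
Power = 252 kWh ÷ 144 h = 1.75 kW = 1750 W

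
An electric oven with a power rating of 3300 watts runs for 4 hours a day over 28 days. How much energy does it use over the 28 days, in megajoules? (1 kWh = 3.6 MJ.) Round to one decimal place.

1330.6 MJ

Runtime = 4 h/day × 28 days = 112 h
Energy = 3.3 kW × 112 h = 369.6 kWh
= 369.6 × 3.6 MJ = 1330.6 MJ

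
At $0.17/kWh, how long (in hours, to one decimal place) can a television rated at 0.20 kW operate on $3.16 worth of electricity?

92.9 h

Energy available = $3.16 ÷ $0.17/kWh = 18.5882 kWh
Hours = 18.5882 kWh ÷ 0.2 kW = 92.9 h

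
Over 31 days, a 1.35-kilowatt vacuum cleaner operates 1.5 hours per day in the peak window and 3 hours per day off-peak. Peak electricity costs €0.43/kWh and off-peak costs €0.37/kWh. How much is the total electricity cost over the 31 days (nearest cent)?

Peak energy = 1.35 kW × 1.5 h × 31 = 62.775 kWh
Off-peak energy = 1.35 kW × 3 h × 31 = 125.55 kWh
Cost = 62.775 × €0.43 + 125.55 × €0.37 = €26.99325 + €46.4535 = €73.45

€73.45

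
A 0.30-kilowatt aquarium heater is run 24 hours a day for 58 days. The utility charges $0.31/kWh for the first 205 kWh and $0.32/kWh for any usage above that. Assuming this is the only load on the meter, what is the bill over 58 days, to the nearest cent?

$131.58

Runtime = 24 h × 58 = 1392 h
Energy = 0.3 kW × 1392 h = 417.6 kWh
Tier 1 (0–205 kWh): 205 × $0.31 = $63.55
Above 205 kWh: 212.6 × $0.32 = $68.032
Bill = $131.58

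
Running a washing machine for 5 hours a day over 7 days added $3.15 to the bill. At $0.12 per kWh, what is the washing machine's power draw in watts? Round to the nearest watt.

750 W

Energy = $3.15 ÷ $0.12/kWh = 26.25 kWh
Runtime = 5 h/day × 7 days = 35 h
Power = 26.25 kWh ÷ 35 h = 0.75 kW = 750 W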